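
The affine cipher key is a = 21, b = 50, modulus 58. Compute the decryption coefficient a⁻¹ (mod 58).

Extended Euclidean algorithm:
58 = 2·21 + 16
21 = 1·16 + 5
16 = 3·5 + 1
5 = 5·1 + 0
The gcd is 1. Working backward:
1 = 16 − 3·5
1 = −3·21 + 4·16
1 = 4·58 − 11·21
Hence 21⁻¹ ≡ -11 ≡ 47 (mod 58).

47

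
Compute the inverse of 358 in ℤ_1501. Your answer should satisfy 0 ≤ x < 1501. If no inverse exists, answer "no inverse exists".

Apply the Euclidean algorithm to 1501 and 358:
1501 = 4×358 + 69
358 = 5×69 + 13
69 = 5×13 + 4
13 = 3×4 + 1
4 = 4×1 + 0
gcd = 1, so the inverse exists. Back-substitute:
1 = 13 − 3·4
1 = −3·69 + 16·13
1 = 16·358 − 83·69
1 = −83·1501 + 348·358
So 358·348 ≡ 1 (mod 1501).

348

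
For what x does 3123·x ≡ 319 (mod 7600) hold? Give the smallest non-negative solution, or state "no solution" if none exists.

6853

First find gcd(3123, 7600):
7600 = 2*3123 + 1354
3123 = 2*1354 + 415
1354 = 3*415 + 109
415 = 3*109 + 88
109 = 1*88 + 21
88 = 4*21 + 4
21 = 5*4 + 1
4 = 4*1 + 0
gcd = 1, so a unique solution mod 7600 exists.
Back-substitute for the Bézout coefficients:
1 = 21 − 5·4
1 = −5·88 + 21·21
1 = 21·109 − 26·88
1 = −26·415 + 99·109
1 = 99·1354 − 323·415
1 = −323·3123 + 745·1354
1 = 745·7600 − 1813·3123
So 3123·(-1813) ≡ 1 (mod 7600), giving 3123⁻¹ ≡ 5787.
x ≡ 3123⁻¹·319 ≡ 5787·319 ≡ 6853 (mod 7600).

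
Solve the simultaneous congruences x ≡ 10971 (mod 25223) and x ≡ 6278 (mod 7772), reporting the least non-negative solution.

168021374

Write x = 10971 + 25223·k. Then 25223·k ≡ 6278 − 10971 ≡ 3079 (mod 7772).
Need 25223⁻¹ mod 7772. Extended Euclid on (7772, 1907):
7772 = 4*1907 + 144
1907 = 13*144 + 35
144 = 4*35 + 4
35 = 8*4 + 3
4 = 1*3 + 1
3 = 3*1 + 0
Back-substitute:
1 = 4 − 3
1 = −35 + 9·4
1 = 9·144 − 37·35
1 = −37·1907 + 490·144
1 = 490·7772 − 1997·1907
25223⁻¹ ≡ 5775 (mod 7772), so k ≡ 5775·3079 ≡ 6661 (mod 7772).
x = 10971 + 25223·6661 = 168021374.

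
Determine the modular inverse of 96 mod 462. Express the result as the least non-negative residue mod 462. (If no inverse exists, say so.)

no inverse exists

Compute gcd(96, 462):
462 = 4×96 + 78
96 = 1×78 + 18
78 = 4×18 + 6
18 = 3×6 + 0
gcd(96, 462) = 6 ≠ 1, so 96 has no multiplicative inverse modulo 462.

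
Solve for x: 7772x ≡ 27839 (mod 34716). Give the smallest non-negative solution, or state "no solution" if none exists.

gcd(7772, 34716):
34716 = 4×7772 + 3628
7772 = 2×3628 + 516
3628 = 7×516 + 16
516 = 32×16 + 4
16 = 4×4 + 0
gcd = 4, but 4 ∤ 27839, so the congruence has no solution.

no solution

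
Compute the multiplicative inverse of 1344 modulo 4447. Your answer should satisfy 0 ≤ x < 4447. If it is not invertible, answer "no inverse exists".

Run Euclid on (4447, 1344):
4447 = 3×1344 + 415
1344 = 3×415 + 99
415 = 4×99 + 19
99 = 5×19 + 4
19 = 4×4 + 3
4 = 1×3 + 1
3 = 3×1 + 0
Since gcd(1344, 4447) = 1, back-substitute to write 1 as a combination:
1 = 4 − 3
1 = −19 + 5·4
1 = 5·99 − 26·19
1 = −26·415 + 109·99
1 = 109·1344 − 353·415
1 = −353·4447 + 1168·1344
So 1344·1168 ≡ 1 (mod 4447).

1168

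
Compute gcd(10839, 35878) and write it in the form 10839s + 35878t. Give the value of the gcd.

Euclidean algorithm:
35878 = 3·10839 + 3361
10839 = 3·3361 + 756
3361 = 4·756 + 337
756 = 2·337 + 82
337 = 4·82 + 9
82 = 9·9 + 1
9 = 9·1 + 0
gcd(10839, 35878) = 1.
Working backward:
1 = 82 − 9·9
1 = −9·337 + 37·82
1 = 37·756 − 83·337
1 = −83·3361 + 369·756
1 = 369·10839 − 1190·3361
1 = −1190·35878 + 3939·10839
So 1 = (-1190)·35878 + (3939)·10839.

1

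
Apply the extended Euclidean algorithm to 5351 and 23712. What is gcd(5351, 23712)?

1

Repeated division:
23712 = 4×5351 + 2308
5351 = 2×2308 + 735
2308 = 3×735 + 103
735 = 7×103 + 14
103 = 7×14 + 5
14 = 2×5 + 4
5 = 1×4 + 1
4 = 4×1 + 0
gcd(5351, 23712) = 1.
Express as a combination:
1 = 5 − 4
1 = −14 + 3·5
1 = 3·103 − 22·14
1 = −22·735 + 157·103
1 = 157·2308 − 493·735
1 = −493·5351 + 1143·2308
1 = 1143·23712 − 5065·5351
So 1 = (1143)·23712 + (-5065)·5351.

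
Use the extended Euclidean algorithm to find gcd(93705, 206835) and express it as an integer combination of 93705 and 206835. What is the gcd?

15

Apply Euclid's algorithm to 206835 and 93705:
206835 = 2·93705 + 19425
93705 = 4·19425 + 16005
19425 = 1·16005 + 3420
16005 = 4·3420 + 2325
3420 = 1·2325 + 1095
2325 = 2·1095 + 135
1095 = 8·135 + 15
135 = 9·15 + 0
gcd(93705, 206835) = 15.
Express as a combination:
15 = 1095 − 8·135
15 = −8·2325 + 17·1095
15 = 17·3420 − 25·2325
15 = −25·16005 + 117·3420
15 = 117·19425 − 142·16005
15 = −142·93705 + 685·19425
15 = 685·206835 − 1512·93705
So 15 = (685)·206835 + (-1512)·93705.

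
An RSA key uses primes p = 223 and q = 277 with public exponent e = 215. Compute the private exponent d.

φ(n) = (p−1)(q−1) = 222·276 = 61272.
Need d with 215·d ≡ 1 (mod 61272). Apply the extended Euclidean algorithm:
61272 = 284*215 + 212
215 = 1*212 + 3
212 = 70*3 + 2
3 = 1*2 + 1
2 = 2*1 + 0
Back-substitute:
1 = 3 − 2
1 = −212 + 71·3
1 = 71·215 − 72·212
1 = −72·61272 + 20519·215
So 215·20519 ≡ 1 (mod 61272), hence d = 20519.

20519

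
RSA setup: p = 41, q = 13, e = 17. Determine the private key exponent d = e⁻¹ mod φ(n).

113

φ(n) = (p−1)(q−1) = 40·12 = 480.
Need d with 17·d ≡ 1 (mod 480). Apply the extended Euclidean algorithm:
480 = 28×17 + 4
17 = 4×4 + 1
4 = 4×1 + 0
Back-substitute:
1 = 17 − 4·4
1 = −4·480 + 113·17
So 17·113 ≡ 1 (mod 480), hence d = 113.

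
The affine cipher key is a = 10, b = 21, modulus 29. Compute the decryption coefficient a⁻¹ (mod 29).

Run Euclid on (29, 10):
29 = 2×10 + 9
10 = 1×9 + 1
9 = 9×1 + 0
Since gcd(10, 29) = 1, back-substitute to write 1 as a combination:
1 = 10 − 9
1 = −29 + 3·10
So 10·3 ≡ 1 (mod 29).

3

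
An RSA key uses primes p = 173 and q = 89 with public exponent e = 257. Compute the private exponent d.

φ(n) = (p−1)(q−1) = 172·88 = 15136.
Need d with 257·d ≡ 1 (mod 15136). Apply the extended Euclidean algorithm:
15136 = 58·257 + 230
257 = 1·230 + 27
230 = 8·27 + 14
27 = 1·14 + 13
14 = 1·13 + 1
13 = 13·1 + 0
Back-substitute:
1 = 14 − 13
1 = −27 + 2·14
1 = 2·230 − 17·27
1 = −17·257 + 19·230
1 = 19·15136 − 1119·257
So 257·(-1119) ≡ 1 (mod 15136), hence d ≡ -1119 ≡ 14017 (mod 15136).

14017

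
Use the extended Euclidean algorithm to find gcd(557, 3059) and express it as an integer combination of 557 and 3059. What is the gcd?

Apply Euclid's algorithm to 3059 and 557:
3059 = 5*557 + 274
557 = 2*274 + 9
274 = 30*9 + 4
9 = 2*4 + 1
4 = 4*1 + 0
gcd(557, 3059) = 1.
Back-substituting:
1 = 9 − 2·4
1 = −2·274 + 61·9
1 = 61·557 − 124·274
1 = −124·3059 + 681·557
So 1 = (-124)·3059 + (681)·557.

1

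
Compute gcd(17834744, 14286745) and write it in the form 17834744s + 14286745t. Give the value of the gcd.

1

Euclidean algorithm:
17834744 = 1×14286745 + 3547999
14286745 = 4×3547999 + 94749
3547999 = 37×94749 + 42286
94749 = 2×42286 + 10177
42286 = 4×10177 + 1578
10177 = 6×1578 + 709
1578 = 2×709 + 160
709 = 4×160 + 69
160 = 2×69 + 22
69 = 3×22 + 3
22 = 7×3 + 1
3 = 3×1 + 0
gcd(17834744, 14286745) = 1.
Express as a combination:
1 = 22 − 7·3
1 = −7·69 + 22·22
1 = 22·160 − 51·69
1 = −51·709 + 226·160
1 = 226·1578 − 503·709
1 = −503·10177 + 3244·1578
1 = 3244·42286 − 13479·10177
1 = −13479·94749 + 30202·42286
1 = 30202·3547999 − 1130953·94749
1 = −1130953·14286745 + 4554014·3547999
1 = 4554014·17834744 − 5684967·14286745
So 1 = (4554014)·17834744 + (-5684967)·14286745.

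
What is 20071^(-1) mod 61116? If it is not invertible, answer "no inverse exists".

gcd(61116, 20071) by repeated division:
61116 = 3·20071 + 903
20071 = 22·903 + 205
903 = 4·205 + 83
205 = 2·83 + 39
83 = 2·39 + 5
39 = 7·5 + 4
5 = 1·4 + 1
4 = 4·1 + 0
gcd = 1, so the inverse exists. Back-substitute:
1 = 5 − 4
1 = −39 + 8·5
1 = 8·83 − 17·39
1 = −17·205 + 42·83
1 = 42·903 − 185·205
1 = −185·20071 + 4112·903
1 = 4112·61116 − 12521·20071
Thus 20071·(-12521) ≡ 1 (mod 61116); reducing, -12521 mod 61116 = 48595.

48595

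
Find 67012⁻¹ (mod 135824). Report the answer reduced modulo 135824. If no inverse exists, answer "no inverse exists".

no inverse exists

Euclidean algorithm on 135824, 67012:
135824 = 2·67012 + 1800
67012 = 37·1800 + 412
1800 = 4·412 + 152
412 = 2·152 + 108
152 = 1·108 + 44
108 = 2·44 + 20
44 = 2·20 + 4
20 = 5·4 + 0
The gcd is 4, not 1, hence no inverse exists.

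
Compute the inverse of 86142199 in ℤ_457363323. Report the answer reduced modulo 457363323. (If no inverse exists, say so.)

Apply the Euclidean algorithm to 457363323 and 86142199:
457363323 = 5*86142199 + 26652328
86142199 = 3*26652328 + 6185215
26652328 = 4*6185215 + 1911468
6185215 = 3*1911468 + 450811
1911468 = 4*450811 + 108224
450811 = 4*108224 + 17915
108224 = 6*17915 + 734
17915 = 24*734 + 299
734 = 2*299 + 136
299 = 2*136 + 27
136 = 5*27 + 1
27 = 27*1 + 0
gcd = 1, so the inverse exists. Back-substitute:
1 = 136 − 5·27
1 = −5·299 + 11·136
1 = 11·734 − 27·299
1 = −27·17915 + 659·734
1 = 659·108224 − 3981·17915
1 = −3981·450811 + 16583·108224
1 = 16583·1911468 − 70313·450811
1 = −70313·6185215 + 227522·1911468
1 = 227522·26652328 − 980401·6185215
1 = −980401·86142199 + 3168725·26652328
1 = 3168725·457363323 − 16824026·86142199
Hence 86142199⁻¹ ≡ -16824026 ≡ 440539297 (mod 457363323).

440539297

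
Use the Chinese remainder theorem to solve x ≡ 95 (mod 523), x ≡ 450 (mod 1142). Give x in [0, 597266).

Write x = 95 + 523·k. Then 523·k ≡ 450 − 95 ≡ 355 (mod 1142).
Need 523⁻¹ mod 1142. Extended Euclid on (1142, 523):
1142 = 2*523 + 96
523 = 5*96 + 43
96 = 2*43 + 10
43 = 4*10 + 3
10 = 3*3 + 1
3 = 3*1 + 0
Back-substitute:
1 = 10 − 3·3
1 = −3·43 + 13·10
1 = 13·96 − 29·43
1 = −29·523 + 158·96
1 = 158·1142 − 345·523
523⁻¹ ≡ 797 (mod 1142), so k ≡ 797·355 ≡ 861 (mod 1142).
x = 95 + 523·861 = 450398.

450398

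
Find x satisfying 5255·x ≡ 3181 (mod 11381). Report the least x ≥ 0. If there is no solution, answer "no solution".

4958

First find gcd(5255, 11381):
11381 = 2×5255 + 871
5255 = 6×871 + 29
871 = 30×29 + 1
29 = 29×1 + 0
gcd = 1, so a unique solution mod 11381 exists.
Back-substitute for the Bézout coefficients:
1 = 871 − 30·29
1 = −30·5255 + 181·871
1 = 181·11381 − 392·5255
So 5255·(-392) ≡ 1 (mod 11381), giving 5255⁻¹ ≡ 10989.
x ≡ 5255⁻¹·3181 ≡ 10989·3181 ≡ 4958 (mod 11381).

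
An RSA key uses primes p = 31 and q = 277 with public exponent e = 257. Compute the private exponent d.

φ(n) = (p−1)(q−1) = 30·276 = 8280.
Need d with 257·d ≡ 1 (mod 8280). Apply the extended Euclidean algorithm:
8280 = 32×257 + 56
257 = 4×56 + 33
56 = 1×33 + 23
33 = 1×23 + 10
23 = 2×10 + 3
10 = 3×3 + 1
3 = 3×1 + 0
Back-substitute:
1 = 10 − 3·3
1 = −3·23 + 7·10
1 = 7·33 − 10·23
1 = −10·56 + 17·33
1 = 17·257 − 78·56
1 = −78·8280 + 2513·257
So 257·2513 ≡ 1 (mod 8280), hence d = 2513.

2513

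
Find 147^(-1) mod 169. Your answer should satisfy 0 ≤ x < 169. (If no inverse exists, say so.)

gcd(169, 147) by repeated division:
169 = 1·147 + 22
147 = 6·22 + 15
22 = 1·15 + 7
15 = 2·7 + 1
7 = 7·1 + 0
The gcd is 1. Working backward:
1 = 15 − 2·7
1 = −2·22 + 3·15
1 = 3·147 − 20·22
1 = −20·169 + 23·147
So 147·23 ≡ 1 (mod 169).

23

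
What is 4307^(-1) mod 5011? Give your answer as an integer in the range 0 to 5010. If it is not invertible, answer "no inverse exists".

3381

Apply the Euclidean algorithm to 5011 and 4307:
5011 = 1*4307 + 704
4307 = 6*704 + 83
704 = 8*83 + 40
83 = 2*40 + 3
40 = 13*3 + 1
3 = 3*1 + 0
The gcd is 1. Working backward:
1 = 40 − 13·3
1 = −13·83 + 27·40
1 = 27·704 − 229·83
1 = −229·4307 + 1401·704
1 = 1401·5011 − 1630·4307
Hence 4307⁻¹ ≡ -1630 ≡ 3381 (mod 5011).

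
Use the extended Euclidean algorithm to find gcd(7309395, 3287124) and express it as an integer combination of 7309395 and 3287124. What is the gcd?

Repeated division:
7309395 = 2×3287124 + 735147
3287124 = 4×735147 + 346536
735147 = 2×346536 + 42075
346536 = 8×42075 + 9936
42075 = 4×9936 + 2331
9936 = 4×2331 + 612
2331 = 3×612 + 495
612 = 1×495 + 117
495 = 4×117 + 27
117 = 4×27 + 9
27 = 3×9 + 0
gcd(7309395, 3287124) = 9.
Back-substituting:
9 = 117 − 4·27
9 = −4·495 + 17·117
9 = 17·612 − 21·495
9 = −21·2331 + 80·612
9 = 80·9936 − 341·2331
9 = −341·42075 + 1444·9936
9 = 1444·346536 − 11893·42075
9 = −11893·735147 + 25230·346536
9 = 25230·3287124 − 112813·735147
9 = −112813·7309395 + 250856·3287124
So 9 = (-112813)·7309395 + (250856)·3287124.

9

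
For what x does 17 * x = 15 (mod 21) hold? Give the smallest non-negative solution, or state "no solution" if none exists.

12

First find gcd(17, 21):
21 = 1*17 + 4
17 = 4*4 + 1
4 = 4*1 + 0
gcd = 1, so a unique solution mod 21 exists.
Back-substitute for the Bézout coefficients:
1 = 17 − 4·4
1 = −4·21 + 5·17
So 17·(5) ≡ 1 (mod 21), giving 17⁻¹ ≡ 5.
x ≡ 17⁻¹·15 ≡ 5·15 ≡ 12 (mod 21).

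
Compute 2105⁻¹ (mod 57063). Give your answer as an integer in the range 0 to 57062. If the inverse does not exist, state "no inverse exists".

Extended Euclidean algorithm:
57063 = 27·2105 + 228
2105 = 9·228 + 53
228 = 4·53 + 16
53 = 3·16 + 5
16 = 3·5 + 1
5 = 5·1 + 0
Since gcd(2105, 57063) = 1, back-substitute to write 1 as a combination:
1 = 16 − 3·5
1 = −3·53 + 10·16
1 = 10·228 − 43·53
1 = −43·2105 + 397·228
1 = 397·57063 − 10762·2105
Thus 2105·(-10762) ≡ 1 (mod 57063); reducing, -10762 mod 57063 = 46301.

46301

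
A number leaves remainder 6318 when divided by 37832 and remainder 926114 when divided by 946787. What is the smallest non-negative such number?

4163001766

Write x = 6318 + 37832·k. Then 37832·k ≡ 926114 − 6318 ≡ 919796 (mod 946787).
Need 37832⁻¹ mod 946787. Extended Euclid on (946787, 37832):
946787 = 25*37832 + 987
37832 = 38*987 + 326
987 = 3*326 + 9
326 = 36*9 + 2
9 = 4*2 + 1
2 = 2*1 + 0
Back-substitute:
1 = 9 − 4·2
1 = −4·326 + 145·9
1 = 145·987 − 439·326
1 = −439·37832 + 16827·987
1 = 16827·946787 − 421114·37832
37832⁻¹ ≡ 525673 (mod 946787), so k ≡ 525673·919796 ≡ 110039 (mod 946787).
x = 6318 + 37832·110039 = 4163001766.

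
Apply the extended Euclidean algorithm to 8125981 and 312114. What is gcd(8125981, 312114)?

1

Repeated division:
8125981 = 26×312114 + 11017
312114 = 28×11017 + 3638
11017 = 3×3638 + 103
3638 = 35×103 + 33
103 = 3×33 + 4
33 = 8×4 + 1
4 = 4×1 + 0
gcd(8125981, 312114) = 1.
Working backward:
1 = 33 − 8·4
1 = −8·103 + 25·33
1 = 25·3638 − 883·103
1 = −883·11017 + 2674·3638
1 = 2674·312114 − 75755·11017
1 = −75755·8125981 + 1972304·312114
So 1 = (-75755)·8125981 + (1972304)·312114.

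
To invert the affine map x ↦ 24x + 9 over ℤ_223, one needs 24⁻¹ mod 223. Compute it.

Extended Euclidean algorithm:
223 = 9×24 + 7
24 = 3×7 + 3
7 = 2×3 + 1
3 = 3×1 + 0
Since gcd(24, 223) = 1, back-substitute to write 1 as a combination:
1 = 7 − 2·3
1 = −2·24 + 7·7
1 = 7·223 − 65·24
Thus 24·(-65) ≡ 1 (mod 223); reducing, -65 mod 223 = 158.

158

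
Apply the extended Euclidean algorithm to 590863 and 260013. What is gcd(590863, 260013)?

Apply Euclid's algorithm to 590863 and 260013:
590863 = 2×260013 + 70837
260013 = 3×70837 + 47502
70837 = 1×47502 + 23335
47502 = 2×23335 + 832
23335 = 28×832 + 39
832 = 21×39 + 13
39 = 3×13 + 0
gcd(590863, 260013) = 13.
Express as a combination:
13 = 832 − 21·39
13 = −21·23335 + 589·832
13 = 589·47502 − 1199·23335
13 = −1199·70837 + 1788·47502
13 = 1788·260013 − 6563·70837
13 = −6563·590863 + 14914·260013
So 13 = (-6563)·590863 + (14914)·260013.

13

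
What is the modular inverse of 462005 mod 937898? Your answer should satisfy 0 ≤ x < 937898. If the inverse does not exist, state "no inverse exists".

101367

Run Euclid on (937898, 462005):
937898 = 2*462005 + 13888
462005 = 33*13888 + 3701
13888 = 3*3701 + 2785
3701 = 1*2785 + 916
2785 = 3*916 + 37
916 = 24*37 + 28
37 = 1*28 + 9
28 = 3*9 + 1
9 = 9*1 + 0
The gcd is 1. Working backward:
1 = 28 − 3·9
1 = −3·37 + 4·28
1 = 4·916 − 99·37
1 = −99·2785 + 301·916
1 = 301·3701 − 400·2785
1 = −400·13888 + 1501·3701
1 = 1501·462005 − 49933·13888
1 = −49933·937898 + 101367·462005
So 462005·101367 ≡ 1 (mod 937898).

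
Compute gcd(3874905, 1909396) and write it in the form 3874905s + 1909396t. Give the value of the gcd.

1

Repeated division:
3874905 = 2*1909396 + 56113
1909396 = 34*56113 + 1554
56113 = 36*1554 + 169
1554 = 9*169 + 33
169 = 5*33 + 4
33 = 8*4 + 1
4 = 4*1 + 0
gcd(3874905, 1909396) = 1.
Back-substituting:
1 = 33 − 8·4
1 = −8·169 + 41·33
1 = 41·1554 − 377·169
1 = −377·56113 + 13613·1554
1 = 13613·1909396 − 463219·56113
1 = −463219·3874905 + 940051·1909396
So 1 = (-463219)·3874905 + (940051)·1909396.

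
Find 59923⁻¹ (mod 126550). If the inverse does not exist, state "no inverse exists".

56687

Extended Euclidean algorithm:
126550 = 2·59923 + 6704
59923 = 8·6704 + 6291
6704 = 1·6291 + 413
6291 = 15·413 + 96
413 = 4·96 + 29
96 = 3·29 + 9
29 = 3·9 + 2
9 = 4·2 + 1
2 = 2·1 + 0
gcd = 1, so the inverse exists. Back-substitute:
1 = 9 − 4·2
1 = −4·29 + 13·9
1 = 13·96 − 43·29
1 = −43·413 + 185·96
1 = 185·6291 − 2818·413
1 = −2818·6704 + 3003·6291
1 = 3003·59923 − 26842·6704
1 = −26842·126550 + 56687·59923
So 59923·56687 ≡ 1 (mod 126550).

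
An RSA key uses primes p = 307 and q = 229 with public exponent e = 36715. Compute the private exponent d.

38923

φ(n) = (p−1)(q−1) = 306·228 = 69768.
Need d with 36715·d ≡ 1 (mod 69768). Apply the extended Euclidean algorithm:
69768 = 1*36715 + 33053
36715 = 1*33053 + 3662
33053 = 9*3662 + 95
3662 = 38*95 + 52
95 = 1*52 + 43
52 = 1*43 + 9
43 = 4*9 + 7
9 = 1*7 + 2
7 = 3*2 + 1
2 = 2*1 + 0
Back-substitute:
1 = 7 − 3·2
1 = −3·9 + 4·7
1 = 4·43 − 19·9
1 = −19·52 + 23·43
1 = 23·95 − 42·52
1 = −42·3662 + 1619·95
1 = 1619·33053 − 14613·3662
1 = −14613·36715 + 16232·33053
1 = 16232·69768 − 30845·36715
So 36715·(-30845) ≡ 1 (mod 69768), hence d ≡ -30845 ≡ 38923 (mod 69768).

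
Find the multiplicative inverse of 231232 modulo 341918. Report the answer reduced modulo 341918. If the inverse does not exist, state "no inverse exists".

no inverse exists

Compute gcd(231232, 341918):
341918 = 1·231232 + 110686
231232 = 2·110686 + 9860
110686 = 11·9860 + 2226
9860 = 4·2226 + 956
2226 = 2·956 + 314
956 = 3·314 + 14
314 = 22·14 + 6
14 = 2·6 + 2
6 = 3·2 + 0
The gcd is 2, not 1, hence no inverse exists.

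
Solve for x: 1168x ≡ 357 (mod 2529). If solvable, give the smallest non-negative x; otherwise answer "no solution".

717

First find gcd(1168, 2529):
2529 = 2·1168 + 193
1168 = 6·193 + 10
193 = 19·10 + 3
10 = 3·3 + 1
3 = 3·1 + 0
gcd = 1, so a unique solution mod 2529 exists.
Back-substitute for the Bézout coefficients:
1 = 10 − 3·3
1 = −3·193 + 58·10
1 = 58·1168 − 351·193
1 = −351·2529 + 760·1168
So 1168·(760) ≡ 1 (mod 2529), giving 1168⁻¹ ≡ 760.
x ≡ 1168⁻¹·357 ≡ 760·357 ≡ 717 (mod 2529).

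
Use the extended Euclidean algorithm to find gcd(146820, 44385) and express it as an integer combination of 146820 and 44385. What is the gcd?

15

Euclidean algorithm:
146820 = 3·44385 + 13665
44385 = 3·13665 + 3390
13665 = 4·3390 + 105
3390 = 32·105 + 30
105 = 3·30 + 15
30 = 2·15 + 0
gcd(146820, 44385) = 15.
Express as a combination:
15 = 105 − 3·30
15 = −3·3390 + 97·105
15 = 97·13665 − 391·3390
15 = −391·44385 + 1270·13665
15 = 1270·146820 − 4201·44385
So 15 = (1270)·146820 + (-4201)·44385.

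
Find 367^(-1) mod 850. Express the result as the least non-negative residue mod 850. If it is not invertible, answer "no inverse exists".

Run Euclid on (850, 367):
850 = 2×367 + 116
367 = 3×116 + 19
116 = 6×19 + 2
19 = 9×2 + 1
2 = 2×1 + 0
gcd = 1, so the inverse exists. Back-substitute:
1 = 19 − 9·2
1 = −9·116 + 55·19
1 = 55·367 − 174·116
1 = −174·850 + 403·367
So 367·403 ≡ 1 (mod 850).

403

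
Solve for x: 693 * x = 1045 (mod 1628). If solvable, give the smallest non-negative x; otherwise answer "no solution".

25

First find gcd(693, 1628):
1628 = 2*693 + 242
693 = 2*242 + 209
242 = 1*209 + 33
209 = 6*33 + 11
33 = 3*11 + 0
gcd = 11 and 11 | 1045, so solutions exist. Divide through by 11: 63x ≡ 95 (mod 148).
Now find 63⁻¹ mod 148:
148 = 2×63 + 22
63 = 2×22 + 19
22 = 1×19 + 3
19 = 6×3 + 1
3 = 3×1 + 0
Back-substitute:
1 = 19 − 6·3
1 = −6·22 + 7·19
1 = 7·63 − 20·22
1 = −20·148 + 47·63
So 63⁻¹ ≡ 47 (mod 148).
Then x ≡ 47·95 ≡ 25 (mod 148); the smallest non-negative solution is x = 25.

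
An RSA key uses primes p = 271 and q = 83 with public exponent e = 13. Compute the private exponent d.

φ(n) = (p−1)(q−1) = 270·82 = 22140.
Need d with 13·d ≡ 1 (mod 22140). Apply the extended Euclidean algorithm:
22140 = 1703×13 + 1
13 = 13×1 + 0
Back-substitute:
1 = 22140 − 1703·13
So 13·(-1703) ≡ 1 (mod 22140), hence d ≡ -1703 ≡ 20437 (mod 22140).

20437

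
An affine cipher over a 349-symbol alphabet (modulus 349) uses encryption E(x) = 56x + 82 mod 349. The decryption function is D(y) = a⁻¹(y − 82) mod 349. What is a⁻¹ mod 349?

268

Extended Euclidean algorithm:
349 = 6·56 + 13
56 = 4·13 + 4
13 = 3·4 + 1
4 = 4·1 + 0
The gcd is 1. Working backward:
1 = 13 − 3·4
1 = −3·56 + 13·13
1 = 13·349 − 81·56
Thus 56·(-81) ≡ 1 (mod 349); reducing, -81 mod 349 = 268.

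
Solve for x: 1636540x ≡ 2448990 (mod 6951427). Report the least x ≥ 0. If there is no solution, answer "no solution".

1155571

First find gcd(1636540, 6951427):
6951427 = 4×1636540 + 405267
1636540 = 4×405267 + 15472
405267 = 26×15472 + 2995
15472 = 5×2995 + 497
2995 = 6×497 + 13
497 = 38×13 + 3
13 = 4×3 + 1
3 = 3×1 + 0
gcd = 1, so a unique solution mod 6951427 exists.
Back-substitute for the Bézout coefficients:
1 = 13 − 4·3
1 = −4·497 + 153·13
1 = 153·2995 − 922·497
1 = −922·15472 + 4763·2995
1 = 4763·405267 − 124760·15472
1 = −124760·1636540 + 503803·405267
1 = 503803·6951427 − 2139972·1636540
So 1636540·(-2139972) ≡ 1 (mod 6951427), giving 1636540⁻¹ ≡ 4811455.
x ≡ 1636540⁻¹·2448990 ≡ 4811455·2448990 ≡ 1155571 (mod 6951427).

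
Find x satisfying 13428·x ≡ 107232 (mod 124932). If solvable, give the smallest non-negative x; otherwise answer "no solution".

2948

First find gcd(13428, 124932):
124932 = 9*13428 + 4080
13428 = 3*4080 + 1188
4080 = 3*1188 + 516
1188 = 2*516 + 156
516 = 3*156 + 48
156 = 3*48 + 12
48 = 4*12 + 0
gcd = 12 and 12 | 107232, so solutions exist. Divide through by 12: 1119x ≡ 8936 (mod 10411).
Now find 1119⁻¹ mod 10411:
10411 = 9*1119 + 340
1119 = 3*340 + 99
340 = 3*99 + 43
99 = 2*43 + 13
43 = 3*13 + 4
13 = 3*4 + 1
4 = 4*1 + 0
Back-substitute:
1 = 13 − 3·4
1 = −3·43 + 10·13
1 = 10·99 − 23·43
1 = −23·340 + 79·99
1 = 79·1119 − 260·340
1 = −260·10411 + 2419·1119
So 1119⁻¹ ≡ 2419 (mod 10411).
Then x ≡ 2419·8936 ≡ 2948 (mod 10411); the smallest non-negative solution is x = 2948.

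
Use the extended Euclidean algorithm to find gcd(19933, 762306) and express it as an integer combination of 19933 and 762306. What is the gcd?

1

Euclidean algorithm:
762306 = 38×19933 + 4852
19933 = 4×4852 + 525
4852 = 9×525 + 127
525 = 4×127 + 17
127 = 7×17 + 8
17 = 2×8 + 1
8 = 8×1 + 0
gcd(19933, 762306) = 1.
Working backward:
1 = 17 − 2·8
1 = −2·127 + 15·17
1 = 15·525 − 62·127
1 = −62·4852 + 573·525
1 = 573·19933 − 2354·4852
1 = −2354·762306 + 90025·19933
So 1 = (-2354)·762306 + (90025)·19933.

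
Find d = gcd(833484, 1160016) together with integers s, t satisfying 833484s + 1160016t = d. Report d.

Euclidean algorithm:
1160016 = 1×833484 + 326532
833484 = 2×326532 + 180420
326532 = 1×180420 + 146112
180420 = 1×146112 + 34308
146112 = 4×34308 + 8880
34308 = 3×8880 + 7668
8880 = 1×7668 + 1212
7668 = 6×1212 + 396
1212 = 3×396 + 24
396 = 16×24 + 12
24 = 2×12 + 0
gcd(833484, 1160016) = 12.
Working backward:
12 = 396 − 16·24
12 = −16·1212 + 49·396
12 = 49·7668 − 310·1212
12 = −310·8880 + 359·7668
12 = 359·34308 − 1387·8880
12 = −1387·146112 + 5907·34308
12 = 5907·180420 − 7294·146112
12 = −7294·326532 + 13201·180420
12 = 13201·833484 − 33696·326532
12 = −33696·1160016 + 46897·833484
So 12 = (-33696)·1160016 + (46897)·833484.

12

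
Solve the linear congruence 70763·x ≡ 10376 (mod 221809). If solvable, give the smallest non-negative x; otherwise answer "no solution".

no solution

gcd(70763, 221809):
221809 = 3·70763 + 9520
70763 = 7·9520 + 4123
9520 = 2·4123 + 1274
4123 = 3·1274 + 301
1274 = 4·301 + 70
301 = 4·70 + 21
70 = 3·21 + 7
21 = 3·7 + 0
gcd = 7, but 7 ∤ 10376, so the congruence has no solution.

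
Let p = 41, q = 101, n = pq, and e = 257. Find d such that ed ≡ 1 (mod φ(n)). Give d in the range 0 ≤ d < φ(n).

φ(n) = (p−1)(q−1) = 40·100 = 4000.
Need d with 257·d ≡ 1 (mod 4000). Apply the extended Euclidean algorithm:
4000 = 15*257 + 145
257 = 1*145 + 112
145 = 1*112 + 33
112 = 3*33 + 13
33 = 2*13 + 7
13 = 1*7 + 6
7 = 1*6 + 1
6 = 6*1 + 0
Back-substitute:
1 = 7 − 6
1 = −13 + 2·7
1 = 2·33 − 5·13
1 = −5·112 + 17·33
1 = 17·145 − 22·112
1 = −22·257 + 39·145
1 = 39·4000 − 607·257
So 257·(-607) ≡ 1 (mod 4000), hence d ≡ -607 ≡ 3393 (mod 4000).

3393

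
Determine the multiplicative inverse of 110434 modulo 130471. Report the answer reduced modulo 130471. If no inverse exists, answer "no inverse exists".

15849

Apply the Euclidean algorithm to 130471 and 110434:
130471 = 1*110434 + 20037
110434 = 5*20037 + 10249
20037 = 1*10249 + 9788
10249 = 1*9788 + 461
9788 = 21*461 + 107
461 = 4*107 + 33
107 = 3*33 + 8
33 = 4*8 + 1
8 = 8*1 + 0
Since gcd(110434, 130471) = 1, back-substitute to write 1 as a combination:
1 = 33 − 4·8
1 = −4·107 + 13·33
1 = 13·461 − 56·107
1 = −56·9788 + 1189·461
1 = 1189·10249 − 1245·9788
1 = −1245·20037 + 2434·10249
1 = 2434·110434 − 13415·20037
1 = −13415·130471 + 15849·110434
So 110434·15849 ≡ 1 (mod 130471).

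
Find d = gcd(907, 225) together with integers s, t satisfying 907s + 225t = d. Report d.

1

Apply Euclid's algorithm to 907 and 225:
907 = 4×225 + 7
225 = 32×7 + 1
7 = 7×1 + 0
gcd(907, 225) = 1.
Working backward:
1 = 225 − 32·7
1 = −32·907 + 129·225
So 1 = (-32)·907 + (129)·225.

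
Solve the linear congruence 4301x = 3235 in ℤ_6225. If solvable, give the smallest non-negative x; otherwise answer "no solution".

4460

First find gcd(4301, 6225):
6225 = 1·4301 + 1924
4301 = 2·1924 + 453
1924 = 4·453 + 112
453 = 4·112 + 5
112 = 22·5 + 2
5 = 2·2 + 1
2 = 2·1 + 0
gcd = 1, so a unique solution mod 6225 exists.
Back-substitute for the Bézout coefficients:
1 = 5 − 2·2
1 = −2·112 + 45·5
1 = 45·453 − 182·112
1 = −182·1924 + 773·453
1 = 773·4301 − 1728·1924
1 = −1728·6225 + 2501·4301
So 4301·(2501) ≡ 1 (mod 6225), giving 4301⁻¹ ≡ 2501.
x ≡ 4301⁻¹·3235 ≡ 2501·3235 ≡ 4460 (mod 6225).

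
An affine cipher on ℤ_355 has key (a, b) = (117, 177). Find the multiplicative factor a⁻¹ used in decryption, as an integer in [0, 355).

gcd(355, 117) by repeated division:
355 = 3×117 + 4
117 = 29×4 + 1
4 = 4×1 + 0
gcd = 1, so the inverse exists. Back-substitute:
1 = 117 − 29·4
1 = −29·355 + 88·117
So 117·88 ≡ 1 (mod 355).

88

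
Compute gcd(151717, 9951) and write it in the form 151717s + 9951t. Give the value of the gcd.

Repeated division:
151717 = 15×9951 + 2452
9951 = 4×2452 + 143
2452 = 17×143 + 21
143 = 6×21 + 17
21 = 1×17 + 4
17 = 4×4 + 1
4 = 4×1 + 0
gcd(151717, 9951) = 1.
Back-substituting:
1 = 17 − 4·4
1 = −4·21 + 5·17
1 = 5·143 − 34·21
1 = −34·2452 + 583·143
1 = 583·9951 − 2366·2452
1 = −2366·151717 + 36073·9951
So 1 = (-2366)·151717 + (36073)·9951.

1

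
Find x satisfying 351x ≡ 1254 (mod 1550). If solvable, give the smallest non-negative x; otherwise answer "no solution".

First find gcd(351, 1550):
1550 = 4×351 + 146
351 = 2×146 + 59
146 = 2×59 + 28
59 = 2×28 + 3
28 = 9×3 + 1
3 = 3×1 + 0
gcd = 1, so a unique solution mod 1550 exists.
Back-substitute for the Bézout coefficients:
1 = 28 − 9·3
1 = −9·59 + 19·28
1 = 19·146 − 47·59
1 = −47·351 + 113·146
1 = 113·1550 − 499·351
So 351·(-499) ≡ 1 (mod 1550), giving 351⁻¹ ≡ 1051.
x ≡ 351⁻¹·1254 ≡ 1051·1254 ≡ 454 (mod 1550).

454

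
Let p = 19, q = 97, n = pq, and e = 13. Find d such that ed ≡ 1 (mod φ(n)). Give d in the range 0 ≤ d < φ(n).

133

φ(n) = (p−1)(q−1) = 18·96 = 1728.
Need d with 13·d ≡ 1 (mod 1728). Apply the extended Euclidean algorithm:
1728 = 132×13 + 12
13 = 1×12 + 1
12 = 12×1 + 0
Back-substitute:
1 = 13 − 12
1 = −1728 + 133·13
So 13·133 ≡ 1 (mod 1728), hence d = 133.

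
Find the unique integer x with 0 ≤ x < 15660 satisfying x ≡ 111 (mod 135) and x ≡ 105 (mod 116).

Write x = 111 + 135·k. Then 135·k ≡ 105 − 111 ≡ 110 (mod 116).
Need 135⁻¹ mod 116. Extended Euclid on (116, 19):
116 = 6×19 + 2
19 = 9×2 + 1
2 = 2×1 + 0
Back-substitute:
1 = 19 − 9·2
1 = −9·116 + 55·19
135⁻¹ ≡ 55 (mod 116), so k ≡ 55·110 ≡ 18 (mod 116).
x = 111 + 135·18 = 2541.

2541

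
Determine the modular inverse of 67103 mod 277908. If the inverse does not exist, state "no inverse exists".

152387

gcd(277908, 67103) by repeated division:
277908 = 4*67103 + 9496
67103 = 7*9496 + 631
9496 = 15*631 + 31
631 = 20*31 + 11
31 = 2*11 + 9
11 = 1*9 + 2
9 = 4*2 + 1
2 = 2*1 + 0
Since gcd(67103, 277908) = 1, back-substitute to write 1 as a combination:
1 = 9 − 4·2
1 = −4·11 + 5·9
1 = 5·31 − 14·11
1 = −14·631 + 285·31
1 = 285·9496 − 4289·631
1 = −4289·67103 + 30308·9496
1 = 30308·277908 − 125521·67103
So 67103·(-125521) ≡ 1 (mod 277908), and -125521 ≡ 152387 (mod 277908).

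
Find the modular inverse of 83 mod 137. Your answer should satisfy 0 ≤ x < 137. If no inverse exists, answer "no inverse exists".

104

gcd(137, 83) by repeated division:
137 = 1*83 + 54
83 = 1*54 + 29
54 = 1*29 + 25
29 = 1*25 + 4
25 = 6*4 + 1
4 = 4*1 + 0
Since gcd(83, 137) = 1, back-substitute to write 1 as a combination:
1 = 25 − 6·4
1 = −6·29 + 7·25
1 = 7·54 − 13·29
1 = −13·83 + 20·54
1 = 20·137 − 33·83
Hence 83⁻¹ ≡ -33 ≡ 104 (mod 137).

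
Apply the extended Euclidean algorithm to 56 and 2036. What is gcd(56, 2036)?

Euclidean algorithm:
2036 = 36*56 + 20
56 = 2*20 + 16
20 = 1*16 + 4
16 = 4*4 + 0
gcd(56, 2036) = 4.
Working backward:
4 = 20 − 16
4 = −56 + 3·20
4 = 3·2036 − 109·56
So 4 = (3)·2036 + (-109)·56.

4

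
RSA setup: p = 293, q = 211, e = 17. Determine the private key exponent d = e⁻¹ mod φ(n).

φ(n) = (p−1)(q−1) = 292·210 = 61320.
Need d with 17·d ≡ 1 (mod 61320). Apply the extended Euclidean algorithm:
61320 = 3607×17 + 1
17 = 17×1 + 0
Back-substitute:
1 = 61320 − 3607·17
So 17·(-3607) ≡ 1 (mod 61320), hence d ≡ -3607 ≡ 57713 (mod 61320).

57713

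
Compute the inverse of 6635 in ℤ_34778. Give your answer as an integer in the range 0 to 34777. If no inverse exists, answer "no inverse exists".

Apply the Euclidean algorithm to 34778 and 6635:
34778 = 5*6635 + 1603
6635 = 4*1603 + 223
1603 = 7*223 + 42
223 = 5*42 + 13
42 = 3*13 + 3
13 = 4*3 + 1
3 = 3*1 + 0
The gcd is 1. Working backward:
1 = 13 − 4·3
1 = −4·42 + 13·13
1 = 13·223 − 69·42
1 = −69·1603 + 496·223
1 = 496·6635 − 2053·1603
1 = −2053·34778 + 10761·6635
So 6635·10761 ≡ 1 (mod 34778).

10761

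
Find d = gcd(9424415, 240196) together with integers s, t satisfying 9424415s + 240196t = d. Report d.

Apply Euclid's algorithm to 9424415 and 240196:
9424415 = 39*240196 + 56771
240196 = 4*56771 + 13112
56771 = 4*13112 + 4323
13112 = 3*4323 + 143
4323 = 30*143 + 33
143 = 4*33 + 11
33 = 3*11 + 0
gcd(9424415, 240196) = 11.
Back-substituting:
11 = 143 − 4·33
11 = −4·4323 + 121·143
11 = 121·13112 − 367·4323
11 = −367·56771 + 1589·13112
11 = 1589·240196 − 6723·56771
11 = −6723·9424415 + 263786·240196
So 11 = (-6723)·9424415 + (263786)·240196.

11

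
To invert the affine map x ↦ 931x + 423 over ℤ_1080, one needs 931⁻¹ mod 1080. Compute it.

Apply the Euclidean algorithm to 1080 and 931:
1080 = 1×931 + 149
931 = 6×149 + 37
149 = 4×37 + 1
37 = 37×1 + 0
gcd = 1, so the inverse exists. Back-substitute:
1 = 149 − 4·37
1 = −4·931 + 25·149
1 = 25·1080 − 29·931
So 931·(-29) ≡ 1 (mod 1080), and -29 ≡ 1051 (mod 1080).

1051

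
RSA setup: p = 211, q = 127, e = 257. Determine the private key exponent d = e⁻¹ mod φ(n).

19253

φ(n) = (p−1)(q−1) = 210·126 = 26460.
Need d with 257·d ≡ 1 (mod 26460). Apply the extended Euclidean algorithm:
26460 = 102×257 + 246
257 = 1×246 + 11
246 = 22×11 + 4
11 = 2×4 + 3
4 = 1×3 + 1
3 = 3×1 + 0
Back-substitute:
1 = 4 − 3
1 = −11 + 3·4
1 = 3·246 − 67·11
1 = −67·257 + 70·246
1 = 70·26460 − 7207·257
So 257·(-7207) ≡ 1 (mod 26460), hence d ≡ -7207 ≡ 19253 (mod 26460).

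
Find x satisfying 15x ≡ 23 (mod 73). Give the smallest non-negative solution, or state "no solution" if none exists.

First find gcd(15, 73):
73 = 4·15 + 13
15 = 1·13 + 2
13 = 6·2 + 1
2 = 2·1 + 0
gcd = 1, so a unique solution mod 73 exists.
Back-substitute for the Bézout coefficients:
1 = 13 − 6·2
1 = −6·15 + 7·13
1 = 7·73 − 34·15
So 15·(-34) ≡ 1 (mod 73), giving 15⁻¹ ≡ 39.
x ≡ 15⁻¹·23 ≡ 39·23 ≡ 21 (mod 73).

21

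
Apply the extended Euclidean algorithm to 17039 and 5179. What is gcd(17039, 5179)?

1

Apply Euclid's algorithm to 17039 and 5179:
17039 = 3·5179 + 1502
5179 = 3·1502 + 673
1502 = 2·673 + 156
673 = 4·156 + 49
156 = 3·49 + 9
49 = 5·9 + 4
9 = 2·4 + 1
4 = 4·1 + 0
gcd(17039, 5179) = 1.
Express as a combination:
1 = 9 − 2·4
1 = −2·49 + 11·9
1 = 11·156 − 35·49
1 = −35·673 + 151·156
1 = 151·1502 − 337·673
1 = −337·5179 + 1162·1502
1 = 1162·17039 − 3823·5179
So 1 = (1162)·17039 + (-3823)·5179.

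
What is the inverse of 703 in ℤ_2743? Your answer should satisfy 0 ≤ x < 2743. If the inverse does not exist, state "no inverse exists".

Run Euclid on (2743, 703):
2743 = 3×703 + 634
703 = 1×634 + 69
634 = 9×69 + 13
69 = 5×13 + 4
13 = 3×4 + 1
4 = 4×1 + 0
The gcd is 1. Working backward:
1 = 13 − 3·4
1 = −3·69 + 16·13
1 = 16·634 − 147·69
1 = −147·703 + 163·634
1 = 163·2743 − 636·703
Hence 703⁻¹ ≡ -636 ≡ 2107 (mod 2743).

2107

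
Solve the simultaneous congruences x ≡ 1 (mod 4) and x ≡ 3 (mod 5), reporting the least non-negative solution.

Write x = 1 + 4·k. Then 4·k ≡ 3 − 1 ≡ 2 (mod 5).
Need 4⁻¹ mod 5. Extended Euclid on (5, 4):
5 = 1*4 + 1
4 = 4*1 + 0
Back-substitute:
1 = 5 − 4
4⁻¹ ≡ 4 (mod 5), so k ≡ 4·2 ≡ 3 (mod 5).
x = 1 + 4·3 = 13.

13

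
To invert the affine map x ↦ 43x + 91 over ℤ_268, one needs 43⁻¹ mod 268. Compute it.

187

Extended Euclidean algorithm:
268 = 6*43 + 10
43 = 4*10 + 3
10 = 3*3 + 1
3 = 3*1 + 0
Since gcd(43, 268) = 1, back-substitute to write 1 as a combination:
1 = 10 − 3·3
1 = −3·43 + 13·10
1 = 13·268 − 81·43
So 43·(-81) ≡ 1 (mod 268), and -81 ≡ 187 (mod 268).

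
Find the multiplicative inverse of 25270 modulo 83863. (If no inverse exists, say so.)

24004

gcd(83863, 25270) by repeated division:
83863 = 3*25270 + 8053
25270 = 3*8053 + 1111
8053 = 7*1111 + 276
1111 = 4*276 + 7
276 = 39*7 + 3
7 = 2*3 + 1
3 = 3*1 + 0
Since gcd(25270, 83863) = 1, back-substitute to write 1 as a combination:
1 = 7 − 2·3
1 = −2·276 + 79·7
1 = 79·1111 − 318·276
1 = −318·8053 + 2305·1111
1 = 2305·25270 − 7233·8053
1 = −7233·83863 + 24004·25270
So 25270·24004 ≡ 1 (mod 83863).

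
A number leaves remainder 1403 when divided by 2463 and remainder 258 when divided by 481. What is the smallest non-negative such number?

422576

Write x = 1403 + 2463·k. Then 2463·k ≡ 258 − 1403 ≡ 298 (mod 481).
Need 2463⁻¹ mod 481. Extended Euclid on (481, 58):
481 = 8*58 + 17
58 = 3*17 + 7
17 = 2*7 + 3
7 = 2*3 + 1
3 = 3*1 + 0
Back-substitute:
1 = 7 − 2·3
1 = −2·17 + 5·7
1 = 5·58 − 17·17
1 = −17·481 + 141·58
2463⁻¹ ≡ 141 (mod 481), so k ≡ 141·298 ≡ 171 (mod 481).
x = 1403 + 2463·171 = 422576.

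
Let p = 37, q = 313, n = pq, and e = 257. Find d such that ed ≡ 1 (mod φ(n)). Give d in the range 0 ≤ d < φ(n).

8129

φ(n) = (p−1)(q−1) = 36·312 = 11232.
Need d with 257·d ≡ 1 (mod 11232). Apply the extended Euclidean algorithm:
11232 = 43×257 + 181
257 = 1×181 + 76
181 = 2×76 + 29
76 = 2×29 + 18
29 = 1×18 + 11
18 = 1×11 + 7
11 = 1×7 + 4
7 = 1×4 + 3
4 = 1×3 + 1
3 = 3×1 + 0
Back-substitute:
1 = 4 − 3
1 = −7 + 2·4
1 = 2·11 − 3·7
1 = −3·18 + 5·11
1 = 5·29 − 8·18
1 = −8·76 + 21·29
1 = 21·181 − 50·76
1 = −50·257 + 71·181
1 = 71·11232 − 3103·257
So 257·(-3103) ≡ 1 (mod 11232), hence d ≡ -3103 ≡ 8129 (mod 11232).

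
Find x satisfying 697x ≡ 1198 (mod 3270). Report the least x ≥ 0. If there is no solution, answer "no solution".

1564

First find gcd(697, 3270):
3270 = 4·697 + 482
697 = 1·482 + 215
482 = 2·215 + 52
215 = 4·52 + 7
52 = 7·7 + 3
7 = 2·3 + 1
3 = 3·1 + 0
gcd = 1, so a unique solution mod 3270 exists.
Back-substitute for the Bézout coefficients:
1 = 7 − 2·3
1 = −2·52 + 15·7
1 = 15·215 − 62·52
1 = −62·482 + 139·215
1 = 139·697 − 201·482
1 = −201·3270 + 943·697
So 697·(943) ≡ 1 (mod 3270), giving 697⁻¹ ≡ 943.
x ≡ 697⁻¹·1198 ≡ 943·1198 ≡ 1564 (mod 3270).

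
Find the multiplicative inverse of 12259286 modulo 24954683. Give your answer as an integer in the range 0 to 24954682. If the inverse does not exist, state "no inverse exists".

Compute gcd(12259286, 24954683):
24954683 = 2·12259286 + 436111
12259286 = 28·436111 + 48178
436111 = 9·48178 + 2509
48178 = 19·2509 + 507
2509 = 4·507 + 481
507 = 1·481 + 26
481 = 18·26 + 13
26 = 2·13 + 0
gcd(12259286, 24954683) = 13 ≠ 1, so 12259286 has no multiplicative inverse modulo 24954683.

no inverse exists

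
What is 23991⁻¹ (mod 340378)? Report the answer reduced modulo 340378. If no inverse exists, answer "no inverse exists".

317933

Extended Euclidean algorithm:
340378 = 14*23991 + 4504
23991 = 5*4504 + 1471
4504 = 3*1471 + 91
1471 = 16*91 + 15
91 = 6*15 + 1
15 = 15*1 + 0
gcd = 1, so the inverse exists. Back-substitute:
1 = 91 − 6·15
1 = −6·1471 + 97·91
1 = 97·4504 − 297·1471
1 = −297·23991 + 1582·4504
1 = 1582·340378 − 22445·23991
So 23991·(-22445) ≡ 1 (mod 340378), and -22445 ≡ 317933 (mod 340378).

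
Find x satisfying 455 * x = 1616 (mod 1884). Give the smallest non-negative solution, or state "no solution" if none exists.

First find gcd(455, 1884):
1884 = 4*455 + 64
455 = 7*64 + 7
64 = 9*7 + 1
7 = 7*1 + 0
gcd = 1, so a unique solution mod 1884 exists.
Back-substitute for the Bézout coefficients:
1 = 64 − 9·7
1 = −9·455 + 64·64
1 = 64·1884 − 265·455
So 455·(-265) ≡ 1 (mod 1884), giving 455⁻¹ ≡ 1619.
x ≡ 455⁻¹·1616 ≡ 1619·1616 ≡ 1312 (mod 1884).

1312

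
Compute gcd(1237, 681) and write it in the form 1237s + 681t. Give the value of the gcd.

Repeated division:
1237 = 1·681 + 556
681 = 1·556 + 125
556 = 4·125 + 56
125 = 2·56 + 13
56 = 4·13 + 4
13 = 3·4 + 1
4 = 4·1 + 0
gcd(1237, 681) = 1.
Express as a combination:
1 = 13 − 3·4
1 = −3·56 + 13·13
1 = 13·125 − 29·56
1 = −29·556 + 129·125
1 = 129·681 − 158·556
1 = −158·1237 + 287·681
So 1 = (-158)·1237 + (287)·681.

1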